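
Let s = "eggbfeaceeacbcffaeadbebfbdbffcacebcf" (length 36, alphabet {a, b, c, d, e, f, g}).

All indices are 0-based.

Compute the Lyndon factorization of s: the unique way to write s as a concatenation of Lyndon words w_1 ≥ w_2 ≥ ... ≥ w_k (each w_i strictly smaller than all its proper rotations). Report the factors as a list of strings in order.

["egg", "bfe", "acee", "acbcffaeadbebfbdbffcacebcf"]

emit factor 1: 'egg' (i=0, period=3)
emit factor 2: 'bfe' (i=3, period=3)
emit factor 3: 'acee' (i=6, period=4)
emit factor 4: 'acbcffaeadbebfbdbffcacebcf' (i=10, period=26)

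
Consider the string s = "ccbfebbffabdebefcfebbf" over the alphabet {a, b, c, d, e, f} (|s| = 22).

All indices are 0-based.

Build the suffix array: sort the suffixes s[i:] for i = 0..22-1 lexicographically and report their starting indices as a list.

[9, 19, 5, 10, 13, 20, 2, 6, 1, 0, 16, 11, 18, 4, 12, 14, 21, 8, 15, 17, 3, 7]

rank→(start, suffix):
  0 → (9, 'abdebefcfebbf')
  1 → (19, 'bbf')
  2 → (5, 'bbffabdebefcfebbf')
  3 → (10, 'bdebefcfebbf')
  4 → (13, 'befcfebbf')
  5 → (20, 'bf')
  6 → (2, 'bfebbffabdebefcfebbf')
  7 → (6, 'bffabdebefcfebbf')
  8 → (1, 'cbfebbffabdebefcfebbf')
  9 → (0, 'ccbfebbffabdebefcfebbf')
  10 → (16, 'cfebbf')
  11 → (11, 'debefcfebbf')
  12 → (18, 'ebbf')
  13 → (4, 'ebbffabdebefcfebbf')
  14 → (12, 'ebefcfebbf')
  15 → (14, 'efcfebbf')
  16 → (21, 'f')
  17 → (8, 'fabdebefcfebbf')
  18 → (15, 'fcfebbf')
  19 → (17, 'febbf')
  20 → (3, 'febbffabdebefcfebbf')
  21 → (7, 'ffabdebefcfebbf')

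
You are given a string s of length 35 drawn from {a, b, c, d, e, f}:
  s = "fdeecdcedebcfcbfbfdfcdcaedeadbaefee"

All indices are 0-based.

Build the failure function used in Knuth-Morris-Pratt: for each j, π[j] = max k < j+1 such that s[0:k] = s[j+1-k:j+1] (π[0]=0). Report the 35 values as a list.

π[0] = 0
j=1 s[j]='d': π[1]=0 (border '')
j=2 s[j]='e': π[2]=0 (border '')
j=3 s[j]='e': π[3]=0 (border '')
j=4 s[j]='c': π[4]=0 (border '')
j=5 s[j]='d': π[5]=0 (border '')
j=6 s[j]='c': π[6]=0 (border '')
j=7 s[j]='e': π[7]=0 (border '')
j=8 s[j]='d': π[8]=0 (border '')
j=9 s[j]='e': π[9]=0 (border '')
j=10 s[j]='b': π[10]=0 (border '')
j=11 s[j]='c': π[11]=0 (border '')
j=12 s[j]='f': π[12]=1 (border 'f')
j=13 s[j]='c': k: 1→0; π[13]=0 (border '')
j=14 s[j]='b': π[14]=0 (border '')
j=15 s[j]='f': π[15]=1 (border 'f')
j=16 s[j]='b': k: 1→0; π[16]=0 (border '')
j=17 s[j]='f': π[17]=1 (border 'f')
j=18 s[j]='d': π[18]=2 (border 'fd')
j=19 s[j]='f': k: 2→0; π[19]=1 (border 'f')
j=20 s[j]='c': k: 1→0; π[20]=0 (border '')
j=21 s[j]='d': π[21]=0 (border '')
j=22 s[j]='c': π[22]=0 (border '')
j=23 s[j]='a': π[23]=0 (border '')
j=24 s[j]='e': π[24]=0 (border '')
j=25 s[j]='d': π[25]=0 (border '')
j=26 s[j]='e': π[26]=0 (border '')
j=27 s[j]='a': π[27]=0 (border '')
j=28 s[j]='d': π[28]=0 (border '')
j=29 s[j]='b': π[29]=0 (border '')
j=30 s[j]='a': π[30]=0 (border '')
j=31 s[j]='e': π[31]=0 (border '')
j=32 s[j]='f': π[32]=1 (border 'f')
j=33 s[j]='e': k: 1→0; π[33]=0 (border '')
j=34 s[j]='e': π[34]=0 (border '')

[0, 0, 0, 0, 0, 0, 0, 0, 0, 0, 0, 0, 1, 0, 0, 1, 0, 1, 2, 1, 0, 0, 0, 0, 0, 0, 0, 0, 0, 0, 0, 0, 1, 0, 0]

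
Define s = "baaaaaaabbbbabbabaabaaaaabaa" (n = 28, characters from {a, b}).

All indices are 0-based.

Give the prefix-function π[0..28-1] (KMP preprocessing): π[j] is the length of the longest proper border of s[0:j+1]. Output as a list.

[0, 0, 0, 0, 0, 0, 0, 0, 1, 1, 1, 1, 2, 1, 1, 2, 1, 2, 3, 1, 2, 3, 4, 5, 6, 1, 2, 3]

π[0] = 0
j=1 s[j]='a': π[1]=0 (border '')
j=2 s[j]='a': π[2]=0 (border '')
j=3 s[j]='a': π[3]=0 (border '')
j=4 s[j]='a': π[4]=0 (border '')
j=5 s[j]='a': π[5]=0 (border '')
j=6 s[j]='a': π[6]=0 (border '')
j=7 s[j]='a': π[7]=0 (border '')
j=8 s[j]='b': π[8]=1 (border 'b')
j=9 s[j]='b': k: 1→0; π[9]=1 (border 'b')
j=10 s[j]='b': k: 1→0; π[10]=1 (border 'b')
j=11 s[j]='b': k: 1→0; π[11]=1 (border 'b')
j=12 s[j]='a': π[12]=2 (border 'ba')
j=13 s[j]='b': k: 2→0; π[13]=1 (border 'b')
j=14 s[j]='b': k: 1→0; π[14]=1 (border 'b')
j=15 s[j]='a': π[15]=2 (border 'ba')
j=16 s[j]='b': k: 2→0; π[16]=1 (border 'b')
j=17 s[j]='a': π[17]=2 (border 'ba')
j=18 s[j]='a': π[18]=3 (border 'baa')
j=19 s[j]='b': k: 3→0; π[19]=1 (border 'b')
j=20 s[j]='a': π[20]=2 (border 'ba')
j=21 s[j]='a': π[21]=3 (border 'baa')
j=22 s[j]='a': π[22]=4 (border 'baaa')
j=23 s[j]='a': π[23]=5 (border 'baaaa')
j=24 s[j]='a': π[24]=6 (border 'baaaaa')
j=25 s[j]='b': k: 6→0; π[25]=1 (border 'b')
j=26 s[j]='a': π[26]=2 (border 'ba')
j=27 s[j]='a': π[27]=3 (border 'baa')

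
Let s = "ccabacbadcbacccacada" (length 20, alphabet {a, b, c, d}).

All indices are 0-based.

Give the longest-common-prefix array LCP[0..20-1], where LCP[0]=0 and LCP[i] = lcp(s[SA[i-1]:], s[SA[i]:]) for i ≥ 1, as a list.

rank→(start, suffix):
  0 → (19, 'a')
  1 → (2, 'abacbadcbacccacada')
  2 → (15, 'acada')
  3 → (4, 'acbadcbacccacada')
  4 → (11, 'acccacada')
  5 → (17, 'ada')
  6 → (7, 'adcbacccacada')
  7 → (3, 'bacbadcbacccacada')
  8 → (10, 'bacccacada')
  9 → (6, 'badcbacccacada')
  10 → (1, 'cabacbadcbacccacada')
  11 → (14, 'cacada')
  12 → (16, 'cada')
  13 → (9, 'cbacccacada')
  14 → (5, 'cbadcbacccacada')
  15 → (0, 'ccabacbadcbacccacada')
  16 → (13, 'ccacada')
  17 → (12, 'cccacada')
  18 → (18, 'da')
  19 → (8, 'dcbacccacada')

SA = [19, 2, 15, 4, 11, 17, 7, 3, 10, 6, 1, 14, 16, 9, 5, 0, 13, 12, 18, 8]
[i] adj suffixes → lcp
  [1] 19/2 → 1 ('a')
  [2] 2/15 → 1 ('a')
  [3] 15/4 → 2 ('ac')
  [4] 4/11 → 2 ('ac')
  [5] 11/17 → 1 ('a')
  [6] 17/7 → 2 ('ad')
  [7] 7/3 → 0 ('')
  [8] 3/10 → 3 ('bac')
  [9] 10/6 → 2 ('ba')
  [10] 6/1 → 0 ('')
  [11] 1/14 → 2 ('ca')
  [12] 14/16 → 2 ('ca')
  [13] 16/9 → 1 ('c')
  [14] 9/5 → 3 ('cba')
  [15] 5/0 → 1 ('c')
  [16] 0/13 → 3 ('cca')
  [17] 13/12 → 2 ('cc')
  [18] 12/18 → 0 ('')
  [19] 18/8 → 1 ('d')

[0, 1, 1, 2, 2, 1, 2, 0, 3, 2, 0, 2, 2, 1, 3, 1, 3, 2, 0, 1]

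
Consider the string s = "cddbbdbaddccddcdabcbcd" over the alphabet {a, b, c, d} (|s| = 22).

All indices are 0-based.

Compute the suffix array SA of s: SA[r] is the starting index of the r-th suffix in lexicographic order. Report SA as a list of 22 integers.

[16, 7, 6, 3, 17, 19, 4, 18, 10, 20, 14, 0, 11, 21, 15, 5, 2, 9, 13, 1, 8, 12]

rank | idx | suffix
   0 |  16 | abcbcd
   1 |   7 | addccddcdabcbcd
   2 |   6 | baddccddcdabcbcd
   3 |   3 | bbdbaddccddcdabcbcd
   4 |  17 | bcbcd
   5 |  19 | bcd
   6 |   4 | bdbaddccddcdabcbcd
   7 |  18 | cbcd
   8 |  10 | ccddcdabcbcd
   9 |  20 | cd
  10 |  14 | cdabcbcd
  11 |   0 | cddbbdbaddccddcdabcbcd
  12 |  11 | cddcdabcbcd
  13 |  21 | d
  14 |  15 | dabcbcd
  15 |   5 | dbaddccddcdabcbcd
  16 |   2 | dbbdbaddccddcdabcbcd
  17 |   9 | dccddcdabcbcd
  18 |  13 | dcdabcbcd
  19 |   1 | ddbbdbaddccddcdabcbcd
  20 |   8 | ddccddcdabcbcd
  21 |  12 | ddcdabcbcd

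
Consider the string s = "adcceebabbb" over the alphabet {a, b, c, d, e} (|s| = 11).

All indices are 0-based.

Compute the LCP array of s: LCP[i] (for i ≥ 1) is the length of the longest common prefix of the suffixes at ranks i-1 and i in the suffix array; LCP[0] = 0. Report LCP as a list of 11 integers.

[0, 1, 0, 1, 1, 2, 0, 1, 0, 0, 1]

rank→(start, suffix):
  0 → (7, 'abbb')
  1 → (0, 'adcceebabbb')
  2 → (10, 'b')
  3 → (6, 'babbb')
  4 → (9, 'bb')
  5 → (8, 'bbb')
  6 → (2, 'cceebabbb')
  7 → (3, 'ceebabbb')
  8 → (1, 'dcceebabbb')
  9 → (5, 'ebabbb')
  10 → (4, 'eebabbb')

SA = [7, 0, 10, 6, 9, 8, 2, 3, 1, 5, 4]
i: (SA[i-1],SA[i]) lcp shared
  1: (7,0) 1 'a'
  2: (0,10) 0 ''
  3: (10,6) 1 'b'
  4: (6,9) 1 'b'
  5: (9,8) 2 'bb'
  6: (8,2) 0 ''
  7: (2,3) 1 'c'
  8: (3,1) 0 ''
  9: (1,5) 0 ''
  10: (5,4) 1 'e'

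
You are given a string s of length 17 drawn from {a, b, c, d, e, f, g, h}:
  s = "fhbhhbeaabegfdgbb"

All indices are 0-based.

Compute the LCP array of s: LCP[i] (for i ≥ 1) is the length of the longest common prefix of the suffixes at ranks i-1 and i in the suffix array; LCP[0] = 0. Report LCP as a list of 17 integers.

rank | idx | suffix
   0 |   7 | aabegfdgbb
   1 |   8 | abegfdgbb
   2 |  16 | b
   3 |  15 | bb
   4 |   5 | beaabegfdgbb
   5 |   9 | begfdgbb
   6 |   2 | bhhbeaabegfdgbb
   7 |  13 | dgbb
   8 |   6 | eaabegfdgbb
   9 |  10 | egfdgbb
  10 |  12 | fdgbb
  11 |   0 | fhbhhbeaabegfdgbb
  12 |  14 | gbb
  13 |  11 | gfdgbb
  14 |   4 | hbeaabegfdgbb
  15 |   1 | hbhhbeaabegfdgbb
  16 |   3 | hhbeaabegfdgbb

SA = [7, 8, 16, 15, 5, 9, 2, 13, 6, 10, 12, 0, 14, 11, 4, 1, 3]
rank  pair      lcp
   1  s[7:],s[8:]  1  'a'
   2  s[8:],s[16:]  0  ''
   3  s[16:],s[15:]  1  'b'
   4  s[15:],s[5:]  1  'b'
   5  s[5:],s[9:]  2  'be'
   6  s[9:],s[2:]  1  'b'
   7  s[2:],s[13:]  0  ''
   8  s[13:],s[6:]  0  ''
   9  s[6:],s[10:]  1  'e'
  10  s[10:],s[12:]  0  ''
  11  s[12:],s[0:]  1  'f'
  12  s[0:],s[14:]  0  ''
  13  s[14:],s[11:]  1  'g'
  14  s[11:],s[4:]  0  ''
  15  s[4:],s[1:]  2  'hb'
  16  s[1:],s[3:]  1  'h'

[0, 1, 0, 1, 1, 2, 1, 0, 0, 1, 0, 1, 0, 1, 0, 2, 1]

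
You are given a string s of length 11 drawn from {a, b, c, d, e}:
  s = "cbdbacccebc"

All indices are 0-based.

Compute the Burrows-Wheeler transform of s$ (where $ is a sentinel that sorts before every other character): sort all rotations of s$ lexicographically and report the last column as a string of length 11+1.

rank  rotation      last
    0  $cbdbacccebc  c
    1  acccebc$cbdb  b
    2  bacccebc$cbd  d
    3  bc$cbdbaccce  e
    4  bdbacccebc$c  c
    5  c$cbdbaccceb  b
    6  cbdbacccebc$  $
    7  cccebc$cbdba  a
    8  ccebc$cbdbac  c
    9  cebc$cbdbacc  c
   10  dbacccebc$cb  b
   11  ebc$cbdbaccc  c

cbdecb$accbc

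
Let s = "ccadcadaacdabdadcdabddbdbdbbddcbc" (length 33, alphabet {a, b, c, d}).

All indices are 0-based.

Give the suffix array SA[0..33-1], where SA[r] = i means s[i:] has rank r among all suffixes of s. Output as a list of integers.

rank→(start, suffix):
  0 → (7, 'aacdabdadcdabddbdbdbbddcbc')
  1 → (11, 'abdadcdabddbdbdbbddcbc')
  2 → (18, 'abddbdbdbbddcbc')
  3 → (8, 'acdabdadcdabddbdbdbbddcbc')
  4 → (5, 'adaacdabdadcdabddbdbdbbddcbc')
  5 → (2, 'adcadaacdabdadcdabddbdbdbbddcbc')
  6 → (14, 'adcdabddbdbdbbddcbc')
  7 → (26, 'bbddcbc')
  8 → (31, 'bc')
  9 → (12, 'bdadcdabddbdbdbbddcbc')
  10 → (24, 'bdbbddcbc')
  11 → (22, 'bdbdbbddcbc')
  12 → (19, 'bddbdbdbbddcbc')
  13 → (27, 'bddcbc')
  14 → (32, 'c')
  15 → (4, 'cadaacdabdadcdabddbdbdbbddcbc')
  16 → (1, 'cadcadaacdabdadcdabddbdbdbbddcbc')
  17 → (30, 'cbc')
  18 → (0, 'ccadcadaacdabdadcdabddbdbdbbddcbc')
  19 → (9, 'cdabdadcdabddbdbdbbddcbc')
  20 → (16, 'cdabddbdbdbbddcbc')
  21 → (6, 'daacdabdadcdabddbdbdbbddcbc')
  22 → (10, 'dabdadcdabddbdbdbbddcbc')
  23 → (17, 'dabddbdbdbbddcbc')
  24 → (13, 'dadcdabddbdbdbbddcbc')
  25 → (25, 'dbbddcbc')
  26 → (23, 'dbdbbddcbc')
  27 → (21, 'dbdbdbbddcbc')
  28 → (3, 'dcadaacdabdadcdabddbdbdbbddcbc')
  29 → (29, 'dcbc')
  30 → (15, 'dcdabddbdbdbbddcbc')
  31 → (20, 'ddbdbdbbddcbc')
  32 → (28, 'ddcbc')

[7, 11, 18, 8, 5, 2, 14, 26, 31, 12, 24, 22, 19, 27, 32, 4, 1, 30, 0, 9, 16, 6, 10, 17, 13, 25, 23, 21, 3, 29, 15, 20, 28]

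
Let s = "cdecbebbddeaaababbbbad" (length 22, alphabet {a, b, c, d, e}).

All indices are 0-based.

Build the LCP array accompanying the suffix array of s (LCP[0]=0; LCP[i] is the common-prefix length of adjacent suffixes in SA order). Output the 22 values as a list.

[0, 2, 1, 2, 1, 0, 2, 1, 2, 3, 2, 1, 1, 0, 1, 0, 1, 1, 2, 0, 1, 1]

rank | idx | suffix
   0 |  11 | aaababbbbad
   1 |  12 | aababbbbad
   2 |  13 | ababbbbad
   3 |  15 | abbbbad
   4 |  20 | ad
   5 |  14 | babbbbad
   6 |  19 | bad
   7 |  18 | bbad
   8 |  17 | bbbad
   9 |  16 | bbbbad
  10 |   6 | bbddeaaababbbbad
  11 |   7 | bddeaaababbbbad
  12 |   4 | bebbddeaaababbbbad
  13 |   3 | cbebbddeaaababbbbad
  14 |   0 | cdecbebbddeaaababbbbad
  15 |  21 | d
  16 |   8 | ddeaaababbbbad
  17 |   9 | deaaababbbbad
  18 |   1 | decbebbddeaaababbbbad
  19 |  10 | eaaababbbbad
  20 |   5 | ebbddeaaababbbbad
  21 |   2 | ecbebbddeaaababbbbad

SA = [11, 12, 13, 15, 20, 14, 19, 18, 17, 16, 6, 7, 4, 3, 0, 21, 8, 9, 1, 10, 5, 2]
rank  pair      lcp
   1  s[11:],s[12:]  2  'aa'
   2  s[12:],s[13:]  1  'a'
   3  s[13:],s[15:]  2  'ab'
   4  s[15:],s[20:]  1  'a'
   5  s[20:],s[14:]  0  ''
   6  s[14:],s[19:]  2  'ba'
   7  s[19:],s[18:]  1  'b'
   8  s[18:],s[17:]  2  'bb'
   9  s[17:],s[16:]  3  'bbb'
  10  s[16:],s[6:]  2  'bb'
  11  s[6:],s[7:]  1  'b'
  12  s[7:],s[4:]  1  'b'
  13  s[4:],s[3:]  0  ''
  14  s[3:],s[0:]  1  'c'
  15  s[0:],s[21:]  0  ''
  16  s[21:],s[8:]  1  'd'
  17  s[8:],s[9:]  1  'd'
  18  s[9:],s[1:]  2  'de'
  19  s[1:],s[10:]  0  ''
  20  s[10:],s[5:]  1  'e'
  21  s[5:],s[2:]  1  'e'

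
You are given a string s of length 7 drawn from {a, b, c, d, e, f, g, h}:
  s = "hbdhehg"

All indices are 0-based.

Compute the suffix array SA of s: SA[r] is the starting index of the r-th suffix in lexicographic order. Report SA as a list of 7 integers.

[1, 2, 4, 6, 0, 3, 5]

rank→(start, suffix):
  0 → (1, 'bdhehg')
  1 → (2, 'dhehg')
  2 → (4, 'ehg')
  3 → (6, 'g')
  4 → (0, 'hbdhehg')
  5 → (3, 'hehg')
  6 → (5, 'hg')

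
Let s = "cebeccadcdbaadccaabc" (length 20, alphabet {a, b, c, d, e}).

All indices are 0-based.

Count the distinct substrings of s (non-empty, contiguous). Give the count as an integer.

rank→(start, suffix):
  0 → (16, 'aabc')
  1 → (11, 'aadccaabc')
  2 → (17, 'abc')
  3 → (12, 'adccaabc')
  4 → (6, 'adcdbaadccaabc')
  5 → (10, 'baadccaabc')
  6 → (18, 'bc')
  7 → (2, 'beccadcdbaadccaabc')
  8 → (19, 'c')
  9 → (15, 'caabc')
  10 → (5, 'cadcdbaadccaabc')
  11 → (14, 'ccaabc')
  12 → (4, 'ccadcdbaadccaabc')
  13 → (8, 'cdbaadccaabc')
  14 → (0, 'cebeccadcdbaadccaabc')
  15 → (9, 'dbaadccaabc')
  16 → (13, 'dccaabc')
  17 → (7, 'dcdbaadccaabc')
  18 → (1, 'ebeccadcdbaadccaabc')
  19 → (3, 'eccadcdbaadccaabc')

SA = [16, 11, 17, 12, 6, 10, 18, 2, 19, 15, 5, 14, 4, 8, 0, 9, 13, 7, 1, 3]
rank  pair      lcp
   1  s[16:],s[11:]  2  'aa'
   2  s[11:],s[17:]  1  'a'
   3  s[17:],s[12:]  1  'a'
   4  s[12:],s[6:]  3  'adc'
   5  s[6:],s[10:]  0  ''
   6  s[10:],s[18:]  1  'b'
   7  s[18:],s[2:]  1  'b'
   8  s[2:],s[19:]  0  ''
   9  s[19:],s[15:]  1  'c'
  10  s[15:],s[5:]  2  'ca'
  11  s[5:],s[14:]  1  'c'
  12  s[14:],s[4:]  3  'cca'
  13  s[4:],s[8:]  1  'c'
  14  s[8:],s[0:]  1  'c'
  15  s[0:],s[9:]  0  ''
  16  s[9:],s[13:]  1  'd'
  17  s[13:],s[7:]  2  'dc'
  18  s[7:],s[1:]  0  ''
  19  s[1:],s[3:]  1  'e'

n(n+1)/2 = 20·21/2 = 210
Σ LCP = 0 + 2 + 1 + 1 + 3 + 0 + 1 + 1 + 0 + 1 + 2 + 1 + 3 + 1 + 1 + 0 + 1 + 2 + 0 + 1 = 22
distinct = 210 − 22 = 188

188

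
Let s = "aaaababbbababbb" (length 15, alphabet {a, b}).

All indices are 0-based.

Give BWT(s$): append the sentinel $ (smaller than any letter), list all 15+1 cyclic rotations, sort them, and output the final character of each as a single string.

b$aababbbbaabbaa

rank  rotation          last
    0  $aaaababbbababbb  b
    1  aaaababbbababbb$  $
    2  aaababbbababbb$a  a
    3  aababbbababbb$aa  a
    4  ababbb$aaaababbb  b
    5  ababbbababbb$aaa  a
    6  abbb$aaaababbbab  b
    7  abbbababbb$aaaab  b
    8  b$aaaababbbababb  b
    9  bababbb$aaaababb  b
   10  babbb$aaaababbba  a
   11  babbbababbb$aaaa  a
   12  bb$aaaababbbabab  b
   13  bbababbb$aaaabab  b
   14  bbb$aaaababbbaba  a
   15  bbbababbb$aaaaba  a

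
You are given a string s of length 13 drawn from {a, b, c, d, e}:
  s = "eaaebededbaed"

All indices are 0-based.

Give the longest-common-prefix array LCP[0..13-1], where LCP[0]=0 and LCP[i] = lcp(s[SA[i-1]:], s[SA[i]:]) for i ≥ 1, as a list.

[0, 1, 2, 0, 1, 0, 1, 1, 0, 1, 1, 2, 2]

rank→(start, suffix):
  0 → (1, 'aaebededbaed')
  1 → (2, 'aebededbaed')
  2 → (10, 'aed')
  3 → (9, 'baed')
  4 → (4, 'bededbaed')
  5 → (12, 'd')
  6 → (8, 'dbaed')
  7 → (6, 'dedbaed')
  8 → (0, 'eaaebededbaed')
  9 → (3, 'ebededbaed')
  10 → (11, 'ed')
  11 → (7, 'edbaed')
  12 → (5, 'ededbaed')

SA = [1, 2, 10, 9, 4, 12, 8, 6, 0, 3, 11, 7, 5]
i: (SA[i-1],SA[i]) lcp shared
  1: (1,2) 1 'a'
  2: (2,10) 2 'ae'
  3: (10,9) 0 ''
  4: (9,4) 1 'b'
  5: (4,12) 0 ''
  6: (12,8) 1 'd'
  7: (8,6) 1 'd'
  8: (6,0) 0 ''
  9: (0,3) 1 'e'
  10: (3,11) 1 'e'
  11: (11,7) 2 'ed'
  12: (7,5) 2 'ed'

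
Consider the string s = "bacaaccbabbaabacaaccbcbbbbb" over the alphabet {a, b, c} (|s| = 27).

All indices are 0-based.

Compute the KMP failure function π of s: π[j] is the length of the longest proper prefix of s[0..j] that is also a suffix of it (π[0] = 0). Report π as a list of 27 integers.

π[0] = 0
j=1 s[j]='a': π[1]=0 (border '')
j=2 s[j]='c': π[2]=0 (border '')
j=3 s[j]='a': π[3]=0 (border '')
j=4 s[j]='a': π[4]=0 (border '')
j=5 s[j]='c': π[5]=0 (border '')
j=6 s[j]='c': π[6]=0 (border '')
j=7 s[j]='b': π[7]=1 (border 'b')
j=8 s[j]='a': π[8]=2 (border 'ba')
j=9 s[j]='b': k: 2→0; π[9]=1 (border 'b')
j=10 s[j]='b': k: 1→0; π[10]=1 (border 'b')
j=11 s[j]='a': π[11]=2 (border 'ba')
j=12 s[j]='a': k: 2→0; π[12]=0 (border '')
j=13 s[j]='b': π[13]=1 (border 'b')
j=14 s[j]='a': π[14]=2 (border 'ba')
j=15 s[j]='c': π[15]=3 (border 'bac')
j=16 s[j]='a': π[16]=4 (border 'baca')
j=17 s[j]='a': π[17]=5 (border 'bacaa')
j=18 s[j]='c': π[18]=6 (border 'bacaac')
j=19 s[j]='c': π[19]=7 (border 'bacaacc')
j=20 s[j]='b': π[20]=8 (border 'bacaaccb')
j=21 s[j]='c': k: 8→1→0; π[21]=0 (border '')
j=22 s[j]='b': π[22]=1 (border 'b')
j=23 s[j]='b': k: 1→0; π[23]=1 (border 'b')
j=24 s[j]='b': k: 1→0; π[24]=1 (border 'b')
j=25 s[j]='b': k: 1→0; π[25]=1 (border 'b')
j=26 s[j]='b': k: 1→0; π[26]=1 (border 'b')

[0, 0, 0, 0, 0, 0, 0, 1, 2, 1, 1, 2, 0, 1, 2, 3, 4, 5, 6, 7, 8, 0, 1, 1, 1, 1, 1]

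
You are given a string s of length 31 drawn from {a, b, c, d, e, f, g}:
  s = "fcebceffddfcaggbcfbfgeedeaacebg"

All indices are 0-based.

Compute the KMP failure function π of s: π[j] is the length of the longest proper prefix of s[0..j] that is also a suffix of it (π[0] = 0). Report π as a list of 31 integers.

[0, 0, 0, 0, 0, 0, 1, 1, 0, 0, 1, 2, 0, 0, 0, 0, 0, 1, 0, 1, 0, 0, 0, 0, 0, 0, 0, 0, 0, 0, 0]

π[0] = 0
j=1 s[j]='c': π[1]=0 (border '')
j=2 s[j]='e': π[2]=0 (border '')
j=3 s[j]='b': π[3]=0 (border '')
j=4 s[j]='c': π[4]=0 (border '')
j=5 s[j]='e': π[5]=0 (border '')
j=6 s[j]='f': π[6]=1 (border 'f')
j=7 s[j]='f': k: 1→0; π[7]=1 (border 'f')
j=8 s[j]='d': k: 1→0; π[8]=0 (border '')
j=9 s[j]='d': π[9]=0 (border '')
j=10 s[j]='f': π[10]=1 (border 'f')
j=11 s[j]='c': π[11]=2 (border 'fc')
j=12 s[j]='a': k: 2→0; π[12]=0 (border '')
j=13 s[j]='g': π[13]=0 (border '')
j=14 s[j]='g': π[14]=0 (border '')
j=15 s[j]='b': π[15]=0 (border '')
j=16 s[j]='c': π[16]=0 (border '')
j=17 s[j]='f': π[17]=1 (border 'f')
j=18 s[j]='b': k: 1→0; π[18]=0 (border '')
j=19 s[j]='f': π[19]=1 (border 'f')
j=20 s[j]='g': k: 1→0; π[20]=0 (border '')
j=21 s[j]='e': π[21]=0 (border '')
j=22 s[j]='e': π[22]=0 (border '')
j=23 s[j]='d': π[23]=0 (border '')
j=24 s[j]='e': π[24]=0 (border '')
j=25 s[j]='a': π[25]=0 (border '')
j=26 s[j]='a': π[26]=0 (border '')
j=27 s[j]='c': π[27]=0 (border '')
j=28 s[j]='e': π[28]=0 (border '')
j=29 s[j]='b': π[29]=0 (border '')
j=30 s[j]='g': π[30]=0 (border '')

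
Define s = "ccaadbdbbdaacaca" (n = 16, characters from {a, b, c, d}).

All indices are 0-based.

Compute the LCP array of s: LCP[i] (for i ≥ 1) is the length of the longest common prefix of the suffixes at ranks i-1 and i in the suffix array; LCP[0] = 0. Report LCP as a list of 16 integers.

sorted suffixes:
  #0 SA[0]=15  'a'
  #1 SA[1]=10  'aacaca'
  #2 SA[2]=2  'aadbdbbdaacaca'
  #3 SA[3]=13  'aca'
  #4 SA[4]=11  'acaca'
  #5 SA[5]=3  'adbdbbdaacaca'
  #6 SA[6]=7  'bbdaacaca'
  #7 SA[7]=8  'bdaacaca'
  #8 SA[8]=5  'bdbbdaacaca'
  #9 SA[9]=14  'ca'
  #10 SA[10]=1  'caadbdbbdaacaca'
  #11 SA[11]=12  'caca'
  #12 SA[12]=0  'ccaadbdbbdaacaca'
  #13 SA[13]=9  'daacaca'
  #14 SA[14]=6  'dbbdaacaca'
  #15 SA[15]=4  'dbdbbdaacaca'

SA = [15, 10, 2, 13, 11, 3, 7, 8, 5, 14, 1, 12, 0, 9, 6, 4]
[i] adj suffixes → lcp
  [1] 15/10 → 1 ('a')
  [2] 10/2 → 2 ('aa')
  [3] 2/13 → 1 ('a')
  [4] 13/11 → 3 ('aca')
  [5] 11/3 → 1 ('a')
  [6] 3/7 → 0 ('')
  [7] 7/8 → 1 ('b')
  [8] 8/5 → 2 ('bd')
  [9] 5/14 → 0 ('')
  [10] 14/1 → 2 ('ca')
  [11] 1/12 → 2 ('ca')
  [12] 12/0 → 1 ('c')
  [13] 0/9 → 0 ('')
  [14] 9/6 → 1 ('d')
  [15] 6/4 → 2 ('db')

[0, 1, 2, 1, 3, 1, 0, 1, 2, 0, 2, 2, 1, 0, 1, 2]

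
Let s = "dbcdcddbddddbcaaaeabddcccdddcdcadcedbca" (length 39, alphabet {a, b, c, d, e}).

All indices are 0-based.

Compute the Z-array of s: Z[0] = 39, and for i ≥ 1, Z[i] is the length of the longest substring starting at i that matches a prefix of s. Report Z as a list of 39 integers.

Z[0]=39
i=1: i≥r, start 0; Z[1]=0
i=2: i≥r, start 0; Z[2]=0
i=3: i≥r, start 0; Z[3]=1 grow→box=[3,4)
i=4: i≥r, start 0; Z[4]=0
i=5: i≥r, start 0; Z[5]=1 grow→box=[5,6)
i=6: i≥r, start 0; Z[6]=2 grow→box=[6,8)
i=7: min(r-i=1, Z[1]=0)=0; Z[7]=0
i=8: i≥r, start 0; Z[8]=1 grow→box=[8,9)
i=9: i≥r, start 0; Z[9]=1 grow→box=[9,10)
i=10: i≥r, start 0; Z[10]=1 grow→box=[10,11)
i=11: i≥r, start 0; Z[11]=3 grow→box=[11,14)
i=12: min(r-i=2, Z[1]=0)=0; Z[12]=0
i=13: min(r-i=1, Z[2]=0)=0; Z[13]=0
i=14: i≥r, start 0; Z[14]=0
i=15: i≥r, start 0; Z[15]=0
i=16: i≥r, start 0; Z[16]=0
i=17: i≥r, start 0; Z[17]=0
i=18: i≥r, start 0; Z[18]=0
i=19: i≥r, start 0; Z[19]=0
i=20: i≥r, start 0; Z[20]=1 grow→box=[20,21)
i=21: i≥r, start 0; Z[21]=1 grow→box=[21,22)
i=22: i≥r, start 0; Z[22]=0
i=23: i≥r, start 0; Z[23]=0
i=24: i≥r, start 0; Z[24]=0
i=25: i≥r, start 0; Z[25]=1 grow→box=[25,26)
i=26: i≥r, start 0; Z[26]=1 grow→box=[26,27)
i=27: i≥r, start 0; Z[27]=1 grow→box=[27,28)
i=28: i≥r, start 0; Z[28]=0
i=29: i≥r, start 0; Z[29]=1 grow→box=[29,30)
i=30: i≥r, start 0; Z[30]=0
i=31: i≥r, start 0; Z[31]=0
i=32: i≥r, start 0; Z[32]=1 grow→box=[32,33)
i=33: i≥r, start 0; Z[33]=0
i=34: i≥r, start 0; Z[34]=0
i=35: i≥r, start 0; Z[35]=3 grow→box=[35,38)
i=36: min(r-i=2, Z[1]=0)=0; Z[36]=0
i=37: min(r-i=1, Z[2]=0)=0; Z[37]=0
i=38: i≥r, start 0; Z[38]=0

[39, 0, 0, 1, 0, 1, 2, 0, 1, 1, 1, 3, 0, 0, 0, 0, 0, 0, 0, 0, 1, 1, 0, 0, 0, 1, 1, 1, 0, 1, 0, 0, 1, 0, 0, 3, 0, 0, 0]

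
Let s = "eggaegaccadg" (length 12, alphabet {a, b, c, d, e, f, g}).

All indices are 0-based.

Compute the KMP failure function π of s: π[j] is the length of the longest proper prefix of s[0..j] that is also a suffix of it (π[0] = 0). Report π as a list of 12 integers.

[0, 0, 0, 0, 1, 2, 0, 0, 0, 0, 0, 0]

π[0] = 0
j=1 s[j]='g': π[1]=0 (border '')
j=2 s[j]='g': π[2]=0 (border '')
j=3 s[j]='a': π[3]=0 (border '')
j=4 s[j]='e': π[4]=1 (border 'e')
j=5 s[j]='g': π[5]=2 (border 'eg')
j=6 s[j]='a': k: 2→0; π[6]=0 (border '')
j=7 s[j]='c': π[7]=0 (border '')
j=8 s[j]='c': π[8]=0 (border '')
j=9 s[j]='a': π[9]=0 (border '')
j=10 s[j]='d': π[10]=0 (border '')
j=11 s[j]='g': π[11]=0 (border '')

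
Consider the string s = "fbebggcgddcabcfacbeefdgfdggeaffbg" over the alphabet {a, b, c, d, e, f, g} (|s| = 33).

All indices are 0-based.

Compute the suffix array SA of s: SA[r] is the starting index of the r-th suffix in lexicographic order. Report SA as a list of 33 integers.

sorted suffixes:
  #0 SA[0]=11  'abcfacbeefdgfdggeaffbg'
  #1 SA[1]=15  'acbeefdgfdggeaffbg'
  #2 SA[2]=28  'affbg'
  #3 SA[3]=12  'bcfacbeefdgfdggeaffbg'
  #4 SA[4]=1  'bebggcgddcabcfacbeefdgfdggeaffbg'
  #5 SA[5]=17  'beefdgfdggeaffbg'
  #6 SA[6]=31  'bg'
  #7 SA[7]=3  'bggcgddcabcfacbeefdgfdggeaffbg'
  #8 SA[8]=10  'cabcfacbeefdgfdggeaffbg'
  #9 SA[9]=16  'cbeefdgfdggeaffbg'
  #10 SA[10]=13  'cfacbeefdgfdggeaffbg'
  #11 SA[11]=6  'cgddcabcfacbeefdgfdggeaffbg'
  #12 SA[12]=9  'dcabcfacbeefdgfdggeaffbg'
  #13 SA[13]=8  'ddcabcfacbeefdgfdggeaffbg'
  #14 SA[14]=21  'dgfdggeaffbg'
  #15 SA[15]=24  'dggeaffbg'
  #16 SA[16]=27  'eaffbg'
  #17 SA[17]=2  'ebggcgddcabcfacbeefdgfdggeaffbg'
  #18 SA[18]=18  'eefdgfdggeaffbg'
  #19 SA[19]=19  'efdgfdggeaffbg'
  #20 SA[20]=14  'facbeefdgfdggeaffbg'
  #21 SA[21]=0  'fbebggcgddcabcfacbeefdgfdggeaffbg'
  #22 SA[22]=30  'fbg'
  #23 SA[23]=20  'fdgfdggeaffbg'
  #24 SA[24]=23  'fdggeaffbg'
  #25 SA[25]=29  'ffbg'
  #26 SA[26]=32  'g'
  #27 SA[27]=5  'gcgddcabcfacbeefdgfdggeaffbg'
  #28 SA[28]=7  'gddcabcfacbeefdgfdggeaffbg'
  #29 SA[29]=26  'geaffbg'
  #30 SA[30]=22  'gfdggeaffbg'
  #31 SA[31]=4  'ggcgddcabcfacbeefdgfdggeaffbg'
  #32 SA[32]=25  'ggeaffbg'

[11, 15, 28, 12, 1, 17, 31, 3, 10, 16, 13, 6, 9, 8, 21, 24, 27, 2, 18, 19, 14, 0, 30, 20, 23, 29, 32, 5, 7, 26, 22, 4, 25]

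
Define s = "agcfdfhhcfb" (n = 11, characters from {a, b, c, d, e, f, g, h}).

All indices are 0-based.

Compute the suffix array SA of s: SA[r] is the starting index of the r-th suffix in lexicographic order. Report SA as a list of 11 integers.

sorted suffixes:
  #0 SA[0]=0  'agcfdfhhcfb'
  #1 SA[1]=10  'b'
  #2 SA[2]=8  'cfb'
  #3 SA[3]=2  'cfdfhhcfb'
  #4 SA[4]=4  'dfhhcfb'
  #5 SA[5]=9  'fb'
  #6 SA[6]=3  'fdfhhcfb'
  #7 SA[7]=5  'fhhcfb'
  #8 SA[8]=1  'gcfdfhhcfb'
  #9 SA[9]=7  'hcfb'
  #10 SA[10]=6  'hhcfb'

[0, 10, 8, 2, 4, 9, 3, 5, 1, 7, 6]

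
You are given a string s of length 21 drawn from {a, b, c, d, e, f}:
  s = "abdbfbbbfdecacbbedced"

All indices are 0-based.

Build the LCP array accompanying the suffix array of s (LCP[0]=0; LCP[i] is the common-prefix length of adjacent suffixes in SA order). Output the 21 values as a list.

rank→(start, suffix):
  0 → (0, 'abdbfbbbfdecacbbedced')
  1 → (12, 'acbbedced')
  2 → (5, 'bbbfdecacbbedced')
  3 → (14, 'bbedced')
  4 → (6, 'bbfdecacbbedced')
  5 → (1, 'bdbfbbbfdecacbbedced')
  6 → (15, 'bedced')
  7 → (3, 'bfbbbfdecacbbedced')
  8 → (7, 'bfdecacbbedced')
  9 → (11, 'cacbbedced')
  10 → (13, 'cbbedced')
  11 → (18, 'ced')
  12 → (20, 'd')
  13 → (2, 'dbfbbbfdecacbbedced')
  14 → (17, 'dced')
  15 → (9, 'decacbbedced')
  16 → (10, 'ecacbbedced')
  17 → (19, 'ed')
  18 → (16, 'edced')
  19 → (4, 'fbbbfdecacbbedced')
  20 → (8, 'fdecacbbedced')

SA = [0, 12, 5, 14, 6, 1, 15, 3, 7, 11, 13, 18, 20, 2, 17, 9, 10, 19, 16, 4, 8]
i: (SA[i-1],SA[i]) lcp shared
  1: (0,12) 1 'a'
  2: (12,5) 0 ''
  3: (5,14) 2 'bb'
  4: (14,6) 2 'bb'
  5: (6,1) 1 'b'
  6: (1,15) 1 'b'
  7: (15,3) 1 'b'
  8: (3,7) 2 'bf'
  9: (7,11) 0 ''
  10: (11,13) 1 'c'
  11: (13,18) 1 'c'
  12: (18,20) 0 ''
  13: (20,2) 1 'd'
  14: (2,17) 1 'd'
  15: (17,9) 1 'd'
  16: (9,10) 0 ''
  17: (10,19) 1 'e'
  18: (19,16) 2 'ed'
  19: (16,4) 0 ''
  20: (4,8) 1 'f'

[0, 1, 0, 2, 2, 1, 1, 1, 2, 0, 1, 1, 0, 1, 1, 1, 0, 1, 2, 0, 1]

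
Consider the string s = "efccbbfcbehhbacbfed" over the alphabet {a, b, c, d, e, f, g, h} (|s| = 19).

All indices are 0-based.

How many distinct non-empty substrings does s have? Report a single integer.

rank→(start, suffix):
  0 → (13, 'acbfed')
  1 → (12, 'bacbfed')
  2 → (4, 'bbfcbehhbacbfed')
  3 → (8, 'behhbacbfed')
  4 → (5, 'bfcbehhbacbfed')
  5 → (15, 'bfed')
  6 → (3, 'cbbfcbehhbacbfed')
  7 → (7, 'cbehhbacbfed')
  8 → (14, 'cbfed')
  9 → (2, 'ccbbfcbehhbacbfed')
  10 → (18, 'd')
  11 → (17, 'ed')
  12 → (0, 'efccbbfcbehhbacbfed')
  13 → (9, 'ehhbacbfed')
  14 → (6, 'fcbehhbacbfed')
  15 → (1, 'fccbbfcbehhbacbfed')
  16 → (16, 'fed')
  17 → (11, 'hbacbfed')
  18 → (10, 'hhbacbfed')

SA = [13, 12, 4, 8, 5, 15, 3, 7, 14, 2, 18, 17, 0, 9, 6, 1, 16, 11, 10]
[i] adj suffixes → lcp
  [1] 13/12 → 0 ('')
  [2] 12/4 → 1 ('b')
  [3] 4/8 → 1 ('b')
  [4] 8/5 → 1 ('b')
  [5] 5/15 → 2 ('bf')
  [6] 15/3 → 0 ('')
  [7] 3/7 → 2 ('cb')
  [8] 7/14 → 2 ('cb')
  [9] 14/2 → 1 ('c')
  [10] 2/18 → 0 ('')
  [11] 18/17 → 0 ('')
  [12] 17/0 → 1 ('e')
  [13] 0/9 → 1 ('e')
  [14] 9/6 → 0 ('')
  [15] 6/1 → 2 ('fc')
  [16] 1/16 → 1 ('f')
  [17] 16/11 → 0 ('')
  [18] 11/10 → 1 ('h')

n(n+1)/2 = 19·20/2 = 190
Σ LCP = 0 + 0 + 1 + 1 + 1 + 2 + 0 + 2 + 2 + 1 + 0 + 0 + 1 + 1 + 0 + 2 + 1 + 0 + 1 = 16
distinct = 190 − 16 = 174

174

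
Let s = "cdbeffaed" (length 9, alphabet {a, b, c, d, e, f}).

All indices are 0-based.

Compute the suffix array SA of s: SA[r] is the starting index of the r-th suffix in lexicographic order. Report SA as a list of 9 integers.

[6, 2, 0, 8, 1, 7, 3, 5, 4]

rank | idx | suffix
   0 |   6 | aed
   1 |   2 | beffaed
   2 |   0 | cdbeffaed
   3 |   8 | d
   4 |   1 | dbeffaed
   5 |   7 | ed
   6 |   3 | effaed
   7 |   5 | faed
   8 |   4 | ffaed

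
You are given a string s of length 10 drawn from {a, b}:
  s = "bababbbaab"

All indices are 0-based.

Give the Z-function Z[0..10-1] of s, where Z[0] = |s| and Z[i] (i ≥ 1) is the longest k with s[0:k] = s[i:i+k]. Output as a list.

Z[0]=10
i=1: i≥r, start 0; Z[1]=0
i=2: i≥r, start 0; Z[2]=3 extend→box=[2,5)
i=3: min(r-i=2, Z[1]=0)=0; Z[3]=0
i=4: min(r-i=1, Z[2]=3)=1; Z[4]=1
i=5: i≥r, start 0; Z[5]=1 extend→box=[5,6)
i=6: i≥r, start 0; Z[6]=2 extend→box=[6,8)
i=7: min(r-i=1, Z[1]=0)=0; Z[7]=0
i=8: i≥r, start 0; Z[8]=0
i=9: i≥r, start 0; Z[9]=1 extend→box=[9,10)

[10, 0, 3, 0, 1, 1, 2, 0, 0, 1]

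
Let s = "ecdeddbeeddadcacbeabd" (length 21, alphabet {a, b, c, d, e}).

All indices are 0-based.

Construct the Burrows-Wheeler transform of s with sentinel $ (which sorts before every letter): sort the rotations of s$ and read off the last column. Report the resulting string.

decdacddaebddaeecb$edb

rank  rotation                last
    0  $ecdeddbeeddadcacbeabd  d
    1  abd$ecdeddbeeddadcacbe  e
    2  acbeabd$ecdeddbeeddadc  c
    3  adcacbeabd$ecdeddbeedd  d
    4  bd$ecdeddbeeddadcacbea  a
    5  beabd$ecdeddbeeddadcac  c
    6  beeddadcacbeabd$ecdedd  d
    7  cacbeabd$ecdeddbeeddad  d
    8  cbeabd$ecdeddbeeddadca  a
    9  cdeddbeeddadcacbeabd$e  e
   10  d$ecdeddbeeddadcacbeab  b
   11  dadcacbeabd$ecdeddbeed  d
   12  dbeeddadcacbeabd$ecded  d
   13  dcacbeabd$ecdeddbeedda  a
   14  ddadcacbeabd$ecdeddbee  e
   15  ddbeeddadcacbeabd$ecde  e
   16  deddbeeddadcacbeabd$ec  c
   17  eabd$ecdeddbeeddadcacb  b
   18  ecdeddbeeddadcacbeabd$  $
   19  eddadcacbeabd$ecdeddbe  e
   20  eddbeeddadcacbeabd$ecd  d
   21  eeddadcacbeabd$ecdeddb  b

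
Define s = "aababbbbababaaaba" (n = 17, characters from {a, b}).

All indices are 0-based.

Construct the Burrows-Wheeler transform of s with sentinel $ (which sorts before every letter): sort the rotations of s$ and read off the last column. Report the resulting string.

abba$abbabaaababba

rank  rotation            last
    0  $aababbbbababaaaba  a
    1  a$aababbbbababaaab  b
    2  aaaba$aababbbbabab  b
    3  aaba$aababbbbababa  a
    4  aababbbbababaaaba$  $
    5  aba$aababbbbababaa  a
    6  abaaaba$aababbbbab  b
    7  ababaaaba$aababbbb  b
    8  ababbbbababaaaba$a  a
    9  abbbbababaaaba$aab  b
   10  ba$aababbbbababaaa  a
   11  baaaba$aababbbbaba  a
   12  babaaaba$aababbbba  a
   13  bababaaaba$aababbb  b
   14  babbbbababaaaba$aa  a
   15  bbababaaaba$aababb  b
   16  bbbababaaaba$aabab  b
   17  bbbbababaaaba$aaba  a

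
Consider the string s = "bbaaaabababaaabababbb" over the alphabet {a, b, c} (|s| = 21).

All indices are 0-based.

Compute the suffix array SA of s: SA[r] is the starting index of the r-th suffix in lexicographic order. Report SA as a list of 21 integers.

sorted suffixes:
  #0 SA[0]=2  'aaaabababaaabababbb'
  #1 SA[1]=3  'aaabababaaabababbb'
  #2 SA[2]=11  'aaabababbb'
  #3 SA[3]=4  'aabababaaabababbb'
  #4 SA[4]=12  'aabababbb'
  #5 SA[5]=9  'abaaabababbb'
  #6 SA[6]=7  'ababaaabababbb'
  #7 SA[7]=5  'abababaaabababbb'
  #8 SA[8]=13  'abababbb'
  #9 SA[9]=15  'ababbb'
  #10 SA[10]=17  'abbb'
  #11 SA[11]=20  'b'
  #12 SA[12]=1  'baaaabababaaabababbb'
  #13 SA[13]=10  'baaabababbb'
  #14 SA[14]=8  'babaaabababbb'
  #15 SA[15]=6  'bababaaabababbb'
  #16 SA[16]=14  'bababbb'
  #17 SA[17]=16  'babbb'
  #18 SA[18]=19  'bb'
  #19 SA[19]=0  'bbaaaabababaaabababbb'
  #20 SA[20]=18  'bbb'

[2, 3, 11, 4, 12, 9, 7, 5, 13, 15, 17, 20, 1, 10, 8, 6, 14, 16, 19, 0, 18]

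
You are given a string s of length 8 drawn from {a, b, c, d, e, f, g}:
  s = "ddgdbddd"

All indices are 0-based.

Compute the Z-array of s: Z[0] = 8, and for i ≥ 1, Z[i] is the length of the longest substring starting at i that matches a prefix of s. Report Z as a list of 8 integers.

[8, 1, 0, 1, 0, 2, 2, 1]

Z[0]=8
i=1: fresh scan; Z[1]=1 scan→box=[1,2)
i=2: fresh scan; Z[2]=0
i=3: fresh scan; Z[3]=1 scan→box=[3,4)
i=4: fresh scan; Z[4]=0
i=5: fresh scan; Z[5]=2 scan→box=[5,7)
i=6: min(r-i=1, Z[1]=1)=1; Z[6]=2 scan→box=[6,8)
i=7: min(r-i=1, Z[1]=1)=1; Z[7]=1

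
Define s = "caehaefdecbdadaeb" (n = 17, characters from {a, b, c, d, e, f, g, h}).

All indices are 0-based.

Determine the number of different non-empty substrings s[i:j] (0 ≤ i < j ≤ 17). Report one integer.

sorted suffixes:
  #0 SA[0]=12  'adaeb'
  #1 SA[1]=14  'aeb'
  #2 SA[2]=4  'aefdecbdadaeb'
  #3 SA[3]=1  'aehaefdecbdadaeb'
  #4 SA[4]=16  'b'
  #5 SA[5]=10  'bdadaeb'
  #6 SA[6]=0  'caehaefdecbdadaeb'
  #7 SA[7]=9  'cbdadaeb'
  #8 SA[8]=11  'dadaeb'
  #9 SA[9]=13  'daeb'
  #10 SA[10]=7  'decbdadaeb'
  #11 SA[11]=15  'eb'
  #12 SA[12]=8  'ecbdadaeb'
  #13 SA[13]=5  'efdecbdadaeb'
  #14 SA[14]=2  'ehaefdecbdadaeb'
  #15 SA[15]=6  'fdecbdadaeb'
  #16 SA[16]=3  'haefdecbdadaeb'

SA = [12, 14, 4, 1, 16, 10, 0, 9, 11, 13, 7, 15, 8, 5, 2, 6, 3]
i: (SA[i-1],SA[i]) lcp shared
  1: (12,14) 1 'a'
  2: (14,4) 2 'ae'
  3: (4,1) 2 'ae'
  4: (1,16) 0 ''
  5: (16,10) 1 'b'
  6: (10,0) 0 ''
  7: (0,9) 1 'c'
  8: (9,11) 0 ''
  9: (11,13) 2 'da'
  10: (13,7) 1 'd'
  11: (7,15) 0 ''
  12: (15,8) 1 'e'
  13: (8,5) 1 'e'
  14: (5,2) 1 'e'
  15: (2,6) 0 ''
  16: (6,3) 0 ''

n(n+1)/2 = 17·18/2 = 153
Σ LCP = 0 + 1 + 2 + 2 + 0 + 1 + 0 + 1 + 0 + 2 + 1 + 0 + 1 + 1 + 1 + 0 + 0 = 13
distinct = 153 − 13 = 140

140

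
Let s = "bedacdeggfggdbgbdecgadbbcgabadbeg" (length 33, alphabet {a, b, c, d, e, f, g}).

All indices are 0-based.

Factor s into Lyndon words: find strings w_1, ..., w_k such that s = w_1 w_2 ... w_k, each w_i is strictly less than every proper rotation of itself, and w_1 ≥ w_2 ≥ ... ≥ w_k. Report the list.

["bed", "acdeggfggdbgbdecgadbbcg", "abadbeg"]

emit factor 1: 'bed' (i=0, period=3)
emit factor 2: 'acdeggfggdbgbdecgadbbcg' (i=3, period=23)
emit factor 3: 'abadbeg' (i=26, period=7)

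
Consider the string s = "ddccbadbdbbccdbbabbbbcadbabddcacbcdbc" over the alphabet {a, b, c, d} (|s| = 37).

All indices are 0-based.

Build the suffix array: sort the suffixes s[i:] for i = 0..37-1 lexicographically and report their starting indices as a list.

sorted suffixes:
  #0 SA[0]=16  'abbbbcadbabddcacbcdbc'
  #1 SA[1]=25  'abddcacbcdbc'
  #2 SA[2]=30  'acbcdbc'
  #3 SA[3]=22  'adbabddcacbcdbc'
  #4 SA[4]=5  'adbdbbccdbbabbbbcadbabddcacbcdbc'
  #5 SA[5]=15  'babbbbcadbabddcacbcdbc'
  #6 SA[6]=24  'babddcacbcdbc'
  #7 SA[7]=4  'badbdbbccdbbabbbbcadbabddcacbcdbc'
  #8 SA[8]=14  'bbabbbbcadbabddcacbcdbc'
  #9 SA[9]=17  'bbbbcadbabddcacbcdbc'
  #10 SA[10]=18  'bbbcadbabddcacbcdbc'
  #11 SA[11]=19  'bbcadbabddcacbcdbc'
  #12 SA[12]=9  'bbccdbbabbbbcadbabddcacbcdbc'
  #13 SA[13]=35  'bc'
  #14 SA[14]=20  'bcadbabddcacbcdbc'
  #15 SA[15]=10  'bccdbbabbbbcadbabddcacbcdbc'
  #16 SA[16]=32  'bcdbc'
  #17 SA[17]=7  'bdbbccdbbabbbbcadbabddcacbcdbc'
  #18 SA[18]=26  'bddcacbcdbc'
  #19 SA[19]=36  'c'
  #20 SA[20]=29  'cacbcdbc'
  #21 SA[21]=21  'cadbabddcacbcdbc'
  #22 SA[22]=3  'cbadbdbbccdbbabbbbcadbabddcacbcdbc'
  #23 SA[23]=31  'cbcdbc'
  #24 SA[24]=2  'ccbadbdbbccdbbabbbbcadbabddcacbcdbc'
  #25 SA[25]=11  'ccdbbabbbbcadbabddcacbcdbc'
  #26 SA[26]=12  'cdbbabbbbcadbabddcacbcdbc'
  #27 SA[27]=33  'cdbc'
  #28 SA[28]=23  'dbabddcacbcdbc'
  #29 SA[29]=13  'dbbabbbbcadbabddcacbcdbc'
  #30 SA[30]=8  'dbbccdbbabbbbcadbabddcacbcdbc'
  #31 SA[31]=34  'dbc'
  #32 SA[32]=6  'dbdbbccdbbabbbbcadbabddcacbcdbc'
  #33 SA[33]=28  'dcacbcdbc'
  #34 SA[34]=1  'dccbadbdbbccdbbabbbbcadbabddcacbcdbc'
  #35 SA[35]=27  'ddcacbcdbc'
  #36 SA[36]=0  'ddccbadbdbbccdbbabbbbcadbabddcacbcdbc'

[16, 25, 30, 22, 5, 15, 24, 4, 14, 17, 18, 19, 9, 35, 20, 10, 32, 7, 26, 36, 29, 21, 3, 31, 2, 11, 12, 33, 23, 13, 8, 34, 6, 28, 1, 27, 0]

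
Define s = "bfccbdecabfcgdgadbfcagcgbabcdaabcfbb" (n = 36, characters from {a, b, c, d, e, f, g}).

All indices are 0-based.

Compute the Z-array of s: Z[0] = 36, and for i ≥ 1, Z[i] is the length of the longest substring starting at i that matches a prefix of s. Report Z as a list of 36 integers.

Z[0]=36
i=1: fresh scan; Z[1]=0
i=2: fresh scan; Z[2]=0
i=3: fresh scan; Z[3]=0
i=4: fresh scan; Z[4]=1 grow→box=[4,5)
i=5: fresh scan; Z[5]=0
i=6: fresh scan; Z[6]=0
i=7: fresh scan; Z[7]=0
i=8: fresh scan; Z[8]=0
i=9: fresh scan; Z[9]=3 grow→box=[9,12)
i=10: min(r-i=2, Z[1]=0)=0; Z[10]=0
i=11: min(r-i=1, Z[2]=0)=0; Z[11]=0
i=12: fresh scan; Z[12]=0
i=13: fresh scan; Z[13]=0
i=14: fresh scan; Z[14]=0
i=15: fresh scan; Z[15]=0
i=16: fresh scan; Z[16]=0
i=17: fresh scan; Z[17]=3 grow→box=[17,20)
i=18: min(r-i=2, Z[1]=0)=0; Z[18]=0
i=19: min(r-i=1, Z[2]=0)=0; Z[19]=0
i=20: fresh scan; Z[20]=0
i=21: fresh scan; Z[21]=0
i=22: fresh scan; Z[22]=0
i=23: fresh scan; Z[23]=0
i=24: fresh scan; Z[24]=1 grow→box=[24,25)
i=25: fresh scan; Z[25]=0
i=26: fresh scan; Z[26]=1 grow→box=[26,27)
i=27: fresh scan; Z[27]=0
i=28: fresh scan; Z[28]=0
i=29: fresh scan; Z[29]=0
i=30: fresh scan; Z[30]=0
i=31: fresh scan; Z[31]=1 grow→box=[31,32)
i=32: fresh scan; Z[32]=0
i=33: fresh scan; Z[33]=0
i=34: fresh scan; Z[34]=1 grow→box=[34,35)
i=35: fresh scan; Z[35]=1 grow→box=[35,36)

[36, 0, 0, 0, 1, 0, 0, 0, 0, 3, 0, 0, 0, 0, 0, 0, 0, 3, 0, 0, 0, 0, 0, 0, 1, 0, 1, 0, 0, 0, 0, 1, 0, 0, 1, 1]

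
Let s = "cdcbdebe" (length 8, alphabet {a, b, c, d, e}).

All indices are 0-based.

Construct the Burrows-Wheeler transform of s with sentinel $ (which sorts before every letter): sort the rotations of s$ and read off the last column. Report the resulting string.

eced$cbbd

rank  rotation   last
    0  $cdcbdebe  e
    1  bdebe$cdc  c
    2  be$cdcbde  e
    3  cbdebe$cd  d
    4  cdcbdebe$  $
    5  dcbdebe$c  c
    6  debe$cdcb  b
    7  e$cdcbdeb  b
    8  ebe$cdcbd  d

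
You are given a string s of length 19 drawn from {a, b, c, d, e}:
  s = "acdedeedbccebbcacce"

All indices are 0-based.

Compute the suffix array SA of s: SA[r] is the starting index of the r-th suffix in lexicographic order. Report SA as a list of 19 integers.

[15, 0, 12, 13, 8, 14, 16, 9, 1, 17, 10, 7, 2, 4, 18, 11, 6, 3, 5]

rank→(start, suffix):
  0 → (15, 'acce')
  1 → (0, 'acdedeedbccebbcacce')
  2 → (12, 'bbcacce')
  3 → (13, 'bcacce')
  4 → (8, 'bccebbcacce')
  5 → (14, 'cacce')
  6 → (16, 'cce')
  7 → (9, 'ccebbcacce')
  8 → (1, 'cdedeedbccebbcacce')
  9 → (17, 'ce')
  10 → (10, 'cebbcacce')
  11 → (7, 'dbccebbcacce')
  12 → (2, 'dedeedbccebbcacce')
  13 → (4, 'deedbccebbcacce')
  14 → (18, 'e')
  15 → (11, 'ebbcacce')
  16 → (6, 'edbccebbcacce')
  17 → (3, 'edeedbccebbcacce')
  18 → (5, 'eedbccebbcacce')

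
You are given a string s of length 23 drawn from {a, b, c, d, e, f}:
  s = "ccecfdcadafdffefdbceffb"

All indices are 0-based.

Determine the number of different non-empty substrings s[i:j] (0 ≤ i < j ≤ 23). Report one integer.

rank→(start, suffix):
  0 → (7, 'adafdffefdbceffb')
  1 → (9, 'afdffefdbceffb')
  2 → (22, 'b')
  3 → (17, 'bceffb')
  4 → (6, 'cadafdffefdbceffb')
  5 → (0, 'ccecfdcadafdffefdbceffb')
  6 → (1, 'cecfdcadafdffefdbceffb')
  7 → (18, 'ceffb')
  8 → (3, 'cfdcadafdffefdbceffb')
  9 → (8, 'dafdffefdbceffb')
  10 → (16, 'dbceffb')
  11 → (5, 'dcadafdffefdbceffb')
  12 → (11, 'dffefdbceffb')
  13 → (2, 'ecfdcadafdffefdbceffb')
  14 → (14, 'efdbceffb')
  15 → (19, 'effb')
  16 → (21, 'fb')
  17 → (15, 'fdbceffb')
  18 → (4, 'fdcadafdffefdbceffb')
  19 → (10, 'fdffefdbceffb')
  20 → (13, 'fefdbceffb')
  21 → (20, 'ffb')
  22 → (12, 'ffefdbceffb')

SA = [7, 9, 22, 17, 6, 0, 1, 18, 3, 8, 16, 5, 11, 2, 14, 19, 21, 15, 4, 10, 13, 20, 12]
[i] adj suffixes → lcp
  [1] 7/9 → 1 ('a')
  [2] 9/22 → 0 ('')
  [3] 22/17 → 1 ('b')
  [4] 17/6 → 0 ('')
  [5] 6/0 → 1 ('c')
  [6] 0/1 → 1 ('c')
  [7] 1/18 → 2 ('ce')
  [8] 18/3 → 1 ('c')
  [9] 3/8 → 0 ('')
  [10] 8/16 → 1 ('d')
  [11] 16/5 → 1 ('d')
  [12] 5/11 → 1 ('d')
  [13] 11/2 → 0 ('')
  [14] 2/14 → 1 ('e')
  [15] 14/19 → 2 ('ef')
  [16] 19/21 → 0 ('')
  [17] 21/15 → 1 ('f')
  [18] 15/4 → 2 ('fd')
  [19] 4/10 → 2 ('fd')
  [20] 10/13 → 1 ('f')
  [21] 13/20 → 1 ('f')
  [22] 20/12 → 2 ('ff')

n(n+1)/2 = 23·24/2 = 276
Σ LCP = 0 + 1 + 0 + 1 + 0 + 1 + 1 + 2 + 1 + 0 + 1 + 1 + 1 + 0 + 1 + 2 + 0 + 1 + 2 + 2 + 1 + 1 + 2 = 22
distinct = 276 − 22 = 254

254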